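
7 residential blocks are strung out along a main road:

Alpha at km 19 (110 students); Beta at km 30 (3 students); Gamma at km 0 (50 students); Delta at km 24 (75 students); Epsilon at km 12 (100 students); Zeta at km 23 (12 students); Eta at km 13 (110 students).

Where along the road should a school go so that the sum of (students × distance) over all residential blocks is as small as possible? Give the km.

x = 13

For a sum of weighted absolute distances on a line, the optimum is the weighted median (not the mean). Total weight W = 460; half-weight = 230.
Sort by position and accumulate weight:
  km 0 (Gamma, w=50) → cum 50
  km 12 (Epsilon, w=100) → cum 150
  km 13 (Eta, w=110) → cum 260  ≥ 230 → median here
  km 19 (Alpha, w=110) → cum 370
  km 23 (Zeta, w=12) → cum 382
  km 24 (Delta, w=75) → cum 457
  km 30 (Beta, w=3) → cum 460
Optimal location: km 13.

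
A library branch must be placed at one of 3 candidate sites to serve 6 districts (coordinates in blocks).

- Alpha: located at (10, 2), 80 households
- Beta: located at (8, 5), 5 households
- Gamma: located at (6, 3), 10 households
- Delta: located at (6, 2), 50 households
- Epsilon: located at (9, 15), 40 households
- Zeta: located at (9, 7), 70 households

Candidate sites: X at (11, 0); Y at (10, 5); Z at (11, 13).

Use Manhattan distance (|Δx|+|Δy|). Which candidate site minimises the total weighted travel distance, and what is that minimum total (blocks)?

Total weighted distance at each candidate:
  X (11, 0): total = 2020
  Y (10, 5): total = 1310
  Z (11, 13): total = 2685
Minimum is at Y with total 1310 blocks.

Y, total 1310 blocks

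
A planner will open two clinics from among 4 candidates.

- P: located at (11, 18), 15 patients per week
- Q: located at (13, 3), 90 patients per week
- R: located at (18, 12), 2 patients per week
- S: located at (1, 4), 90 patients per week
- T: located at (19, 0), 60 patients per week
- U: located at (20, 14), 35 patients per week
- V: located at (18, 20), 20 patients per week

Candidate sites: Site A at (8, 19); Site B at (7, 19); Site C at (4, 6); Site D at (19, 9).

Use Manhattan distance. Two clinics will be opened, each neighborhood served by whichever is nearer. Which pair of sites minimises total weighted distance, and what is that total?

{Site C, Site D}, total 2783

Evaluate every pair (each demand assigned to the nearer of the two):
  {Site C, Site D}: total = 2783
  {Site A, Site C}: total = 3699
  {Site B, Site C}: total = 3771
  {Site B, Site D}: total = 4043
  {Site A, Site D}: total = 4098
  {Site A, Site B}: total = 6489
Best pair: {Site C, Site D} with total 2783.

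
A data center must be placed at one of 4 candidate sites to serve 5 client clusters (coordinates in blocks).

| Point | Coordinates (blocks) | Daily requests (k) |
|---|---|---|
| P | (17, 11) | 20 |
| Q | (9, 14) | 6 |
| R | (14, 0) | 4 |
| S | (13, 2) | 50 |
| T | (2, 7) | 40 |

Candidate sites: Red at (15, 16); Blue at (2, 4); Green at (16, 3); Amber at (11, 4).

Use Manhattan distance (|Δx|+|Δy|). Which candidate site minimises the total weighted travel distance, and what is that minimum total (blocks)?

Amber, total 1040 blocks

Total weighted distance at each candidate:
  Red (15, 16): total = 1936
  Blue (2, 4): total = 1376
  Green (16, 3): total = 1228
  Amber (11, 4): total = 1040
Minimum is at Amber with total 1040 blocks.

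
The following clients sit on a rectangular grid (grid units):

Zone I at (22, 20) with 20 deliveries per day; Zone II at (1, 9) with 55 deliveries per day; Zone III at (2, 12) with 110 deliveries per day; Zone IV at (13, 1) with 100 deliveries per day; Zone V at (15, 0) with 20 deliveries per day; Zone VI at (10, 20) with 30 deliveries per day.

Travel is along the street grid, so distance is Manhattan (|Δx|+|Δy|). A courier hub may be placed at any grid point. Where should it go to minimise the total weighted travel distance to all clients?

Manhattan distance separates: Σwᵢ(|x−xᵢ|+|y−yᵢ|) = Σwᵢ|x−xᵢ| + Σwᵢ|y−yᵢ|, so x and y are optimised independently as 1-D weighted medians.
Total weight W = 335; half = 167.5.
x-coordinate, sorted with cumulative weight:
  x=1 (Zone II, w=55) cum 55
  x=2 (Zone III, w=110) cum 165
  x=10 (Zone VI, w=30) cum 195  ← median
  x=13 (Zone IV, w=100) cum 295
  x=15 (Zone V, w=20) cum 315
  x=22 (Zone I, w=20) cum 335
⇒ x* = 10
y-coordinate, sorted with cumulative weight:
  y=0 (Zone V, w=20) cum 20
  y=1 (Zone IV, w=100) cum 120
  y=9 (Zone II, w=55) cum 175  ← median
  y=12 (Zone III, w=110) cum 285
  y=20 (Zone I, w=20) cum 305
  y=20 (Zone VI, w=30) cum 335
⇒ y* = 9

(10, 9)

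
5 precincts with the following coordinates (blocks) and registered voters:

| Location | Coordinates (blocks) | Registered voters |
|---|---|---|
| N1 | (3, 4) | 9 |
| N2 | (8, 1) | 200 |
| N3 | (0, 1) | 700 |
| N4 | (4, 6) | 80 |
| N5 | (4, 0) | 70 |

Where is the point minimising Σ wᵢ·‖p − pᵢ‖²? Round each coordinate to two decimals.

The minimiser of Σwᵢ‖p−pᵢ‖² is the weighted centroid p* = (Σwᵢpᵢ)/(Σwᵢ).
Σwᵢ = 1059.
Σwᵢxᵢ = 9·3 + 200·8 + 700·0 + 80·4 + 70·4 = 2227.
Σwᵢyᵢ = 9·4 + 200·1 + 700·1 + 80·6 + 70·0 = 1416.
x* = 2227/1059 = 2.10, y* = 1416/1059 = 1.34.

(2.10, 1.34)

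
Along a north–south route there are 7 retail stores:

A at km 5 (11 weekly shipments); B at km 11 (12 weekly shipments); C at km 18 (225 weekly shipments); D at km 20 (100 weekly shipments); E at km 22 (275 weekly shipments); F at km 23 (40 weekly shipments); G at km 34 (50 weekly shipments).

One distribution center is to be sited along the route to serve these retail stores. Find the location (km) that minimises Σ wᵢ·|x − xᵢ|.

For a sum of weighted absolute distances on a line, the optimum is the weighted median (not the mean). Total weight W = 713; half-weight = 356.5.
Sort by position and accumulate weight:
  km 5 (A, w=11) → cum 11
  km 11 (B, w=12) → cum 23
  km 18 (C, w=225) → cum 248
  km 20 (D, w=100) → cum 348
  km 22 (E, w=275) → cum 623  ≥ 356.5 → median here
  km 23 (F, w=40) → cum 663
  km 34 (G, w=50) → cum 713
Optimal location: km 22.

x = 22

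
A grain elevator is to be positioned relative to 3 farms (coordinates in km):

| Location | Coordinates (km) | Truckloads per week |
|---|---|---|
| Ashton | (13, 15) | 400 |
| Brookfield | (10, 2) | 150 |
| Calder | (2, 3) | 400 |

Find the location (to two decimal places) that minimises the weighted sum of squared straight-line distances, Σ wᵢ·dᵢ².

The minimiser of Σwᵢ‖p−pᵢ‖² is the weighted centroid p* = (Σwᵢpᵢ)/(Σwᵢ).
Σwᵢ = 950.
Σwᵢxᵢ = 400·13 + 150·10 + 400·2 = 7500.
Σwᵢyᵢ = 400·15 + 150·2 + 400·3 = 7500.
x* = 7500/950 = 7.89, y* = 7500/950 = 7.89.

(7.89, 7.89)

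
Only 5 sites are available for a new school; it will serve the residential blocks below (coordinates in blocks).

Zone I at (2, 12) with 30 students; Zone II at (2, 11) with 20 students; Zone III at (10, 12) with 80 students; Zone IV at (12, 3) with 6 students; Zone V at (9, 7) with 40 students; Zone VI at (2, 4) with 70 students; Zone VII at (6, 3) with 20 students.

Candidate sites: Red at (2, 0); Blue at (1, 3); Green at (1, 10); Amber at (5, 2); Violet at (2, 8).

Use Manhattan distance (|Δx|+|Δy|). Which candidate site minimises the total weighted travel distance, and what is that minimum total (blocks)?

Total weighted distance at each candidate:
  Red (2, 0): total = 3238
  Blue (1, 3): total = 2706
  Green (1, 10): total = 2288
  Amber (5, 2): total = 2628
  Violet (2, 8): total = 2010
Minimum is at Violet with total 2010 blocks.

Violet, total 2010 blocks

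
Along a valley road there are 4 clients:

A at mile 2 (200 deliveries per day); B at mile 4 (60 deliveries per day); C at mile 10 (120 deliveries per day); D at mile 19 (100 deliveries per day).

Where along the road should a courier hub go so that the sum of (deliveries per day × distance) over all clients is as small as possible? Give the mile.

For a sum of weighted absolute distances on a line, the optimum is the weighted median (not the mean). Total weight W = 480; half-weight = 240.
Sort by position and accumulate weight:
  mile 2 (A, w=200) → cum 200
  mile 4 (B, w=60) → cum 260  ≥ 240 → median here
  mile 10 (C, w=120) → cum 380
  mile 19 (D, w=100) → cum 480
Optimal location: mile 4.

x = 4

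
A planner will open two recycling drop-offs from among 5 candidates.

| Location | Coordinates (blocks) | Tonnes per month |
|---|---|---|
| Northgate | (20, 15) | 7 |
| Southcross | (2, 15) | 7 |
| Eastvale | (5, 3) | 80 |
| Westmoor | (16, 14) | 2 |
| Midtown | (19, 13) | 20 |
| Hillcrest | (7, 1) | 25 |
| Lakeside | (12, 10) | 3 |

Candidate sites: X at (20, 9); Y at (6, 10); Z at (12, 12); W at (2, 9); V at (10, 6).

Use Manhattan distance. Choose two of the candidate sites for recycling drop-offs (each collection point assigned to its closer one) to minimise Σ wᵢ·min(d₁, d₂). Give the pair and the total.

Evaluate every pair (each demand assigned to the nearer of the two):
  {X, Y}: total = 1131
  {X, V}: total = 1137
  {Z, V}: total = 1186
  {Y, Z}: total = 1208
  {X, W}: total = 1274
  {Z, W}: total = 1342
  {W, V}: total = 1381
  {Y, V}: total = 1402
  {Y, W}: total = 1431
  {X, Z}: total = 1931
Best pair: {X, Y} with total 1131.

{X, Y}, total 1131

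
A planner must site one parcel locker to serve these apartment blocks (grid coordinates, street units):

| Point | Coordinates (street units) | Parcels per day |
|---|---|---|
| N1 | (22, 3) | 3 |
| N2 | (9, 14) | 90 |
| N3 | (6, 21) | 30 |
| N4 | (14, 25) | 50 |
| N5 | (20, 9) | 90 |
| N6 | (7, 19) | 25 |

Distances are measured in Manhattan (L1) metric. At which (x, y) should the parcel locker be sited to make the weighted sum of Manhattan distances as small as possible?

(9, 14)

Manhattan distance separates: Σwᵢ(|x−xᵢ|+|y−yᵢ|) = Σwᵢ|x−xᵢ| + Σwᵢ|y−yᵢ|, so x and y are optimised independently as 1-D weighted medians.
Total weight W = 288; half = 144.
x-coordinate, sorted with cumulative weight:
  x=6 (N3, w=30) cum 30
  x=7 (N6, w=25) cum 55
  x=9 (N2, w=90) cum 145  ← median
  x=14 (N4, w=50) cum 195
  x=20 (N5, w=90) cum 285
  x=22 (N1, w=3) cum 288
⇒ x* = 9
y-coordinate, sorted with cumulative weight:
  y=3 (N1, w=3) cum 3
  y=9 (N5, w=90) cum 93
  y=14 (N2, w=90) cum 183  ← median
  y=19 (N6, w=25) cum 208
  y=21 (N3, w=30) cum 238
  y=25 (N4, w=50) cum 288
⇒ y* = 14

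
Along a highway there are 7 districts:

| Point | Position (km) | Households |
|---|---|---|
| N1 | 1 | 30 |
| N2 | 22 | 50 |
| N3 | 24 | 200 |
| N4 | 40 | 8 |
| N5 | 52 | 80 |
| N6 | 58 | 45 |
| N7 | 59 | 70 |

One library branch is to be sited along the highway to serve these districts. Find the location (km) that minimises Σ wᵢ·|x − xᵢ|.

x = 24

For a sum of weighted absolute distances on a line, the optimum is the weighted median (not the mean). Total weight W = 483; half-weight = 241.5.
Sort by position and accumulate weight:
  km 1 (N1, w=30) → cum 30
  km 22 (N2, w=50) → cum 80
  km 24 (N3, w=200) → cum 280  ≥ 241.5 → median here
  km 40 (N4, w=8) → cum 288
  km 52 (N5, w=80) → cum 368
  km 58 (N6, w=45) → cum 413
  km 59 (N7, w=70) → cum 483
Optimal location: km 24.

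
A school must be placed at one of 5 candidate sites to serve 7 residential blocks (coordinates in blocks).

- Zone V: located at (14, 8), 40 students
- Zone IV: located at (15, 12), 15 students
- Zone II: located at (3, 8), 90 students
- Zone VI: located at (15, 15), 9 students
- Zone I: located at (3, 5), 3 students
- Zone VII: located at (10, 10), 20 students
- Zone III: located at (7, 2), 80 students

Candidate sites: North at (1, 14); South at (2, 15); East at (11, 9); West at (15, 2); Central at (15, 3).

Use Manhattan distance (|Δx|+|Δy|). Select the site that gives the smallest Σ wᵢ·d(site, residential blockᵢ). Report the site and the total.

Total weighted distance at each candidate:
  North (1, 14): total = 3588
  South (2, 15): total = 3570
  East (11, 9): total = 2121
  West (15, 2): total = 3112
  Central (15, 3): total = 3015
Minimum is at East with total 2121 blocks.

East, total 2121 blocks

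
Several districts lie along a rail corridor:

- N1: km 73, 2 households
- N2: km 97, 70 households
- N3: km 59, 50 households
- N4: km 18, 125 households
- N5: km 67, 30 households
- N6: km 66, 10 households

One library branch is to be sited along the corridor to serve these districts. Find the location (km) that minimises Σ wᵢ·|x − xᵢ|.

For a sum of weighted absolute distances on a line, the optimum is the weighted median (not the mean). Total weight W = 287; half-weight = 143.5.
Sort by position and accumulate weight:
  km 18 (N4, w=125) → cum 125
  km 59 (N3, w=50) → cum 175  ≥ 143.5 → median here
  km 66 (N6, w=10) → cum 185
  km 67 (N5, w=30) → cum 215
  km 73 (N1, w=2) → cum 217
  km 97 (N2, w=70) → cum 287
Optimal location: km 59.

x = 59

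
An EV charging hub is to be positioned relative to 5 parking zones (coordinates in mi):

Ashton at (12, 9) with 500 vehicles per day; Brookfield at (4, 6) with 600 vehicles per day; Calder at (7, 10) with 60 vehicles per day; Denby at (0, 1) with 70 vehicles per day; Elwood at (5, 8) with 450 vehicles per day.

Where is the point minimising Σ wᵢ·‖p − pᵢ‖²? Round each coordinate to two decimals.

(6.59, 7.36)

The minimiser of Σwᵢ‖p−pᵢ‖² is the weighted centroid p* = (Σwᵢpᵢ)/(Σwᵢ).
Σwᵢ = 1680.
Σwᵢxᵢ = 500·12 + 600·4 + 60·7 + 70·0 + 450·5 = 11070.
Σwᵢyᵢ = 500·9 + 600·6 + 60·10 + 70·1 + 450·8 = 12370.
x* = 11070/1680 = 6.59, y* = 12370/1680 = 7.36.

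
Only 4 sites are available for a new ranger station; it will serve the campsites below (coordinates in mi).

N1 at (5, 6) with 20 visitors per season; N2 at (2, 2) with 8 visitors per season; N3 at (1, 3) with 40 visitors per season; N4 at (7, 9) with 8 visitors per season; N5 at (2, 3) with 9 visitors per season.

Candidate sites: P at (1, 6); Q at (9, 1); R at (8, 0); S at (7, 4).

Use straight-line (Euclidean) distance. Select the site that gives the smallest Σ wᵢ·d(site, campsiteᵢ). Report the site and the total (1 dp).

Total weighted distance at each candidate:
  P (1, 6): total = 315.1
  Q (9, 1): total = 646.0
  R (8, 0): total = 622.2
  S (7, 4): total = 428.9
Minimum is at P with total 315.1 mi.

P, total 315.1 mi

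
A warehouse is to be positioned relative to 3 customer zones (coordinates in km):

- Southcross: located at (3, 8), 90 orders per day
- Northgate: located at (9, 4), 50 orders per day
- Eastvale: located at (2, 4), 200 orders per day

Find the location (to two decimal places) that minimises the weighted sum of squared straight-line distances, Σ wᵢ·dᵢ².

(3.29, 5.06)

The minimiser of Σwᵢ‖p−pᵢ‖² is the weighted centroid p* = (Σwᵢpᵢ)/(Σwᵢ).
Σwᵢ = 340.
Σwᵢxᵢ = 90·3 + 50·9 + 200·2 = 1120.
Σwᵢyᵢ = 90·8 + 50·4 + 200·4 = 1720.
x* = 1120/340 = 3.29, y* = 1720/340 = 5.06.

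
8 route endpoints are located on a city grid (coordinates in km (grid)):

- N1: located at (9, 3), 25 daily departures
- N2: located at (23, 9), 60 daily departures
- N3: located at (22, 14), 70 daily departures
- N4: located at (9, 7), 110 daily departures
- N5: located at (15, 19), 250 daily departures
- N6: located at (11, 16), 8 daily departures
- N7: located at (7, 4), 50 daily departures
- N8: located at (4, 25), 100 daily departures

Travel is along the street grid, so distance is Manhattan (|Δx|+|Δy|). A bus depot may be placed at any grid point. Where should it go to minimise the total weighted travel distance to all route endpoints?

Manhattan distance separates: Σwᵢ(|x−xᵢ|+|y−yᵢ|) = Σwᵢ|x−xᵢ| + Σwᵢ|y−yᵢ|, so x and y are optimised independently as 1-D weighted medians.
Total weight W = 673; half = 336.5.
x-coordinate, sorted with cumulative weight:
  x=4 (N8, w=100) cum 100
  x=7 (N7, w=50) cum 150
  x=9 (N1, w=25) cum 175
  x=9 (N4, w=110) cum 285
  x=11 (N6, w=8) cum 293
  x=15 (N5, w=250) cum 543  ← median
  x=22 (N3, w=70) cum 613
  x=23 (N2, w=60) cum 673
⇒ x* = 15
y-coordinate, sorted with cumulative weight:
  y=3 (N1, w=25) cum 25
  y=4 (N7, w=50) cum 75
  y=7 (N4, w=110) cum 185
  y=9 (N2, w=60) cum 245
  y=14 (N3, w=70) cum 315
  y=16 (N6, w=8) cum 323
  y=19 (N5, w=250) cum 573  ← median
  y=25 (N8, w=100) cum 673
⇒ y* = 19

(15, 19)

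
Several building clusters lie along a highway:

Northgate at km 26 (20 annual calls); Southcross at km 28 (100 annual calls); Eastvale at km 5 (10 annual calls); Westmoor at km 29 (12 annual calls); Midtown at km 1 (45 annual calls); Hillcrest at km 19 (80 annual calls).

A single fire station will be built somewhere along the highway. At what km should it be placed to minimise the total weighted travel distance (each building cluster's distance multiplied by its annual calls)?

x = 19

For a sum of weighted absolute distances on a line, the optimum is the weighted median (not the mean). Total weight W = 267; half-weight = 133.5.
Sort by position and accumulate weight:
  km 1 (Midtown, w=45) → cum 45
  km 5 (Eastvale, w=10) → cum 55
  km 19 (Hillcrest, w=80) → cum 135  ≥ 133.5 → median here
  km 26 (Northgate, w=20) → cum 155
  km 28 (Southcross, w=100) → cum 255
  km 29 (Westmoor, w=12) → cum 267
Optimal location: km 19.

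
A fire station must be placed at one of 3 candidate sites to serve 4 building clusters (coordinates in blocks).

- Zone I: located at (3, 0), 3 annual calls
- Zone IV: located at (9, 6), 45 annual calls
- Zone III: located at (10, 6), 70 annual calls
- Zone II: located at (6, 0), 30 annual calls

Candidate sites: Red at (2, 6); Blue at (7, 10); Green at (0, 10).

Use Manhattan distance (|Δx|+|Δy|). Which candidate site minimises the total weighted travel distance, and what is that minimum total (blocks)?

Total weighted distance at each candidate:
  Red (2, 6): total = 1196
  Blue (7, 10): total = 1132
  Green (0, 10): total = 2084
Minimum is at Blue with total 1132 blocks.

Blue, total 1132 blocks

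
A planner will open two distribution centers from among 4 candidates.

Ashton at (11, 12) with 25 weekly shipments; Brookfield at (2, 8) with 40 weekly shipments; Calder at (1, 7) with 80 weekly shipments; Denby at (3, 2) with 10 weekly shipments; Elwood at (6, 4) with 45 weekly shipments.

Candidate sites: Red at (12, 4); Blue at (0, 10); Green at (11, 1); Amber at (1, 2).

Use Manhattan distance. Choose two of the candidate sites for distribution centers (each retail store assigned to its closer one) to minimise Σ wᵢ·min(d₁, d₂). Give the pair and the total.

{Red, Blue}, total 1085

Evaluate every pair (each demand assigned to the nearer of the two):
  {Red, Blue}: total = 1085
  {Blue, Amber}: total = 1140
  {Red, Amber}: total = 1195
  {Blue, Green}: total = 1205
  {Green, Amber}: total = 1290
  {Red, Green}: total = 2265
Best pair: {Red, Blue} with total 1085.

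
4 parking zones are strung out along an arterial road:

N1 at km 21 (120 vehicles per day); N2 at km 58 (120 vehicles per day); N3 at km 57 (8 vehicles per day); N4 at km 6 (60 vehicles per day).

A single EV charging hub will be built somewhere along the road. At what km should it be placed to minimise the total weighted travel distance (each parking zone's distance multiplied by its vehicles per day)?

x = 21

For a sum of weighted absolute distances on a line, the optimum is the weighted median (not the mean). Total weight W = 308; half-weight = 154.
Sort by position and accumulate weight:
  km 6 (N4, w=60) → cum 60
  km 21 (N1, w=120) → cum 180  ≥ 154 → median here
  km 57 (N3, w=8) → cum 188
  km 58 (N2, w=120) → cum 308
Optimal location: km 21.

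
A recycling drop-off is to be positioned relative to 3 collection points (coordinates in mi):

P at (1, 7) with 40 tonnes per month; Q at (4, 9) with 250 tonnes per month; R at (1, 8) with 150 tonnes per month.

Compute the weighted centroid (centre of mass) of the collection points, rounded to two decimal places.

(2.70, 8.48)

The minimiser of Σwᵢ‖p−pᵢ‖² is the weighted centroid p* = (Σwᵢpᵢ)/(Σwᵢ).
Σwᵢ = 440.
Σwᵢxᵢ = 40·1 + 250·4 + 150·1 = 1190.
Σwᵢyᵢ = 40·7 + 250·9 + 150·8 = 3730.
x* = 1190/440 = 2.70, y* = 3730/440 = 8.48.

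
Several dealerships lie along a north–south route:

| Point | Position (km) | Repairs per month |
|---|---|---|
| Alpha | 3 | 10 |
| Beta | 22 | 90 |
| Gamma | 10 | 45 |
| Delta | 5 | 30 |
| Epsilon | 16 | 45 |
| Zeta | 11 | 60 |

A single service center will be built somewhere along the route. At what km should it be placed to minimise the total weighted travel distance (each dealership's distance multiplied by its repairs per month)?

x = 11

For a sum of weighted absolute distances on a line, the optimum is the weighted median (not the mean). Total weight W = 280; half-weight = 140.
Sort by position and accumulate weight:
  km 3 (Alpha, w=10) → cum 10
  km 5 (Delta, w=30) → cum 40
  km 10 (Gamma, w=45) → cum 85
  km 11 (Zeta, w=60) → cum 145  ≥ 140 → median here
  km 16 (Epsilon, w=45) → cum 190
  km 22 (Beta, w=90) → cum 280
Optimal location: km 11.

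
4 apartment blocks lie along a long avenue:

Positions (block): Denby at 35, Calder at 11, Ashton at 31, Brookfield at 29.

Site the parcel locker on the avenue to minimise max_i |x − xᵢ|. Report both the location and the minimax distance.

The 1-center on a line is the midpoint of the two extreme points: leftmost at 11, rightmost at 35.
Optimal location = (11 + 35)/2 = 23; maximum distance = (35 − 11)/2 = 12.

location 23, max distance 12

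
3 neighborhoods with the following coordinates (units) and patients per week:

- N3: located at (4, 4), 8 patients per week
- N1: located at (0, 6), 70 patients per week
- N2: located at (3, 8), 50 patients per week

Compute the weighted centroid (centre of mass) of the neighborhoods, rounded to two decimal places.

(1.42, 6.66)

The minimiser of Σwᵢ‖p−pᵢ‖² is the weighted centroid p* = (Σwᵢpᵢ)/(Σwᵢ).
Σwᵢ = 128.
Σwᵢxᵢ = 8·4 + 70·0 + 50·3 = 182.
Σwᵢyᵢ = 8·4 + 70·6 + 50·8 = 852.
x* = 182/128 = 1.42, y* = 852/128 = 6.66.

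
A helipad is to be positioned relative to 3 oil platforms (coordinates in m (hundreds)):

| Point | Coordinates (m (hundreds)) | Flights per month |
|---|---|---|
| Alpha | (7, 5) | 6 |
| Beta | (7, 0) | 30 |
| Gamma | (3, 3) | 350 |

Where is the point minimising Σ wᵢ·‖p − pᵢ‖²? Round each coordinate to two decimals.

(3.37, 2.80)

The minimiser of Σwᵢ‖p−pᵢ‖² is the weighted centroid p* = (Σwᵢpᵢ)/(Σwᵢ).
Σwᵢ = 386.
Σwᵢxᵢ = 6·7 + 30·7 + 350·3 = 1302.
Σwᵢyᵢ = 6·5 + 30·0 + 350·3 = 1080.
x* = 1302/386 = 3.37, y* = 1080/386 = 2.80.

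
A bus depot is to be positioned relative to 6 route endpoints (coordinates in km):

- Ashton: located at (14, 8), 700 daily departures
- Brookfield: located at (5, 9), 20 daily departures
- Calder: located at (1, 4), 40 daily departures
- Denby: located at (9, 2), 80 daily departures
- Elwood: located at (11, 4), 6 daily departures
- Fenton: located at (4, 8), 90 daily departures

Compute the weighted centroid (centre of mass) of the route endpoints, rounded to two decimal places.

The minimiser of Σwᵢ‖p−pᵢ‖² is the weighted centroid p* = (Σwᵢpᵢ)/(Σwᵢ).
Σwᵢ = 936.
Σwᵢxᵢ = 700·14 + 20·5 + 40·1 + 80·9 + 6·11 + 90·4 = 11086.
Σwᵢyᵢ = 700·8 + 20·9 + 40·4 + 80·2 + 6·4 + 90·8 = 6844.
x* = 11086/936 = 11.84, y* = 6844/936 = 7.31.

(11.84, 7.31)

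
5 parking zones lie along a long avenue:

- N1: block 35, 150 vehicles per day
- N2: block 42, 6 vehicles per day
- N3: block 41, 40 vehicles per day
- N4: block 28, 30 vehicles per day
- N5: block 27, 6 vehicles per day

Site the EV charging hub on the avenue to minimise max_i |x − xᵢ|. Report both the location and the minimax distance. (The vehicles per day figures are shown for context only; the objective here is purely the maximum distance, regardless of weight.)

The 1-center on a line is the midpoint of the two extreme points: leftmost at 27, rightmost at 42.
Optimal location = (27 + 42)/2 = 34.5; maximum distance = (42 − 27)/2 = 7.5.

location 34.5, max distance 7.5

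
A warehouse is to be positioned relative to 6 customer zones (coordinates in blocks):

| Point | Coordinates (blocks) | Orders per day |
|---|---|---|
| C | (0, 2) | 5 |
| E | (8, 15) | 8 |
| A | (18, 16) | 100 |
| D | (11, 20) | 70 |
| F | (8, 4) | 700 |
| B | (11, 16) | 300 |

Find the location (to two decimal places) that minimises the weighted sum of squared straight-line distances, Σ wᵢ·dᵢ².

(9.75, 9.07)

The minimiser of Σwᵢ‖p−pᵢ‖² is the weighted centroid p* = (Σwᵢpᵢ)/(Σwᵢ).
Σwᵢ = 1183.
Σwᵢxᵢ = 5·0 + 8·8 + 100·18 + 70·11 + 700·8 + 300·11 = 11534.
Σwᵢyᵢ = 5·2 + 8·15 + 100·16 + 70·20 + 700·4 + 300·16 = 10730.
x* = 11534/1183 = 9.75, y* = 10730/1183 = 9.07.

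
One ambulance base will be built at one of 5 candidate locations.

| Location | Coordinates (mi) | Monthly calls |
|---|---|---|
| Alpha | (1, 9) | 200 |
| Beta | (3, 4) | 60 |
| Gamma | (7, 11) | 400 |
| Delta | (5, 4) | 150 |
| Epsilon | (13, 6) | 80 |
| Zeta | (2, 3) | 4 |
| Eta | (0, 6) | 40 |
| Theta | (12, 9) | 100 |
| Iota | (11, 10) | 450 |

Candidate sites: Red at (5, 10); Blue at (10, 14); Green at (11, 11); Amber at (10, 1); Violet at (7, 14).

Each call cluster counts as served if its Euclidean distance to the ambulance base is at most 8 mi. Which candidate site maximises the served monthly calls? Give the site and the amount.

Coverage radius r = 8 mi; a point is covered iff (Δx)²+(Δy)² ≤ 8² = 64.
  Red (5, 10): covers {Alpha, Beta, Gamma, Delta, Zeta, Eta, Theta, Iota} → 1404
  Blue (10, 14): covers {Gamma, Theta, Iota} → 950
  Green (11, 11): covers {Gamma, Epsilon, Theta, Iota} → 1030
  Amber (10, 1): covers {Beta, Delta, Epsilon} → 290
  Violet (7, 14): covers {Alpha, Gamma, Theta, Iota} → 1150
Maximum coverage at Red: 1404 monthly calls.

Red, covering 1404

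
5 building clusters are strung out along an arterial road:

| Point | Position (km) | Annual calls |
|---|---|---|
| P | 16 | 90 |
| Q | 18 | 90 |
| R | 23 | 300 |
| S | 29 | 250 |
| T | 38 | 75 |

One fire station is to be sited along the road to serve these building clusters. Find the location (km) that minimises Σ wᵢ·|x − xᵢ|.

For a sum of weighted absolute distances on a line, the optimum is the weighted median (not the mean). Total weight W = 805; half-weight = 402.5.
Sort by position and accumulate weight:
  km 16 (P, w=90) → cum 90
  km 18 (Q, w=90) → cum 180
  km 23 (R, w=300) → cum 480  ≥ 402.5 → median here
  km 29 (S, w=250) → cum 730
  km 38 (T, w=75) → cum 805
Optimal location: km 23.

x = 23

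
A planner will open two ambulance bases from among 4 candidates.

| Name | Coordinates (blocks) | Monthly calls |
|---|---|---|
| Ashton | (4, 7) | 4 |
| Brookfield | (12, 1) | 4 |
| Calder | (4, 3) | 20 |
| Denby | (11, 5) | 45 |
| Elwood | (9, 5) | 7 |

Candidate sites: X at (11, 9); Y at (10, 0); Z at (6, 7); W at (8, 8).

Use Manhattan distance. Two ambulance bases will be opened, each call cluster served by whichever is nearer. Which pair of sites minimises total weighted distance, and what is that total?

{X, Z}, total 379

Evaluate every pair (each demand assigned to the nearer of the two):
  {X, Z}: total = 379
  {X, W}: total = 444
  {Y, Z}: total = 445
  {X, Y}: total = 450
  {Z, W}: total = 470
  {Y, W}: total = 510
Best pair: {X, Z} with total 379.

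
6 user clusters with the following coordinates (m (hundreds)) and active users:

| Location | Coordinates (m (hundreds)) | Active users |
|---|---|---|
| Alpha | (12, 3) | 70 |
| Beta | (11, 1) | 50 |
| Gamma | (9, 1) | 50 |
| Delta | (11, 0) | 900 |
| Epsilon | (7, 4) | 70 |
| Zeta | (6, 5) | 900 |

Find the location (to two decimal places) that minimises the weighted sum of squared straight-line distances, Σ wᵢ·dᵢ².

(8.64, 2.50)

The minimiser of Σwᵢ‖p−pᵢ‖² is the weighted centroid p* = (Σwᵢpᵢ)/(Σwᵢ).
Σwᵢ = 2040.
Σwᵢxᵢ = 70·12 + 50·11 + 50·9 + 900·11 + 70·7 + 900·6 = 17630.
Σwᵢyᵢ = 70·3 + 50·1 + 50·1 + 900·0 + 70·4 + 900·5 = 5090.
x* = 17630/2040 = 8.64, y* = 5090/2040 = 2.50.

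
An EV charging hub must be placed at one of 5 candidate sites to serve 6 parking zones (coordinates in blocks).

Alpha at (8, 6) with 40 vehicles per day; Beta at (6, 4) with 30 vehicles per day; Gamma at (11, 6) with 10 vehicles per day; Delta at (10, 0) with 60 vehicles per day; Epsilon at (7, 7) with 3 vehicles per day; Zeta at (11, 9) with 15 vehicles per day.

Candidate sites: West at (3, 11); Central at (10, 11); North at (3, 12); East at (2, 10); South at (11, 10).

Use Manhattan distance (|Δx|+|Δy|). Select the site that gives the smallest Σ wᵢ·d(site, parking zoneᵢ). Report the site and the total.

South, total 1346 blocks

Total weighted distance at each candidate:
  West (3, 11): total = 2084
  Central (10, 11): total = 1396
  North (3, 12): total = 2242
  East (2, 10): total = 2084
  South (11, 10): total = 1346
Minimum is at South with total 1346 blocks.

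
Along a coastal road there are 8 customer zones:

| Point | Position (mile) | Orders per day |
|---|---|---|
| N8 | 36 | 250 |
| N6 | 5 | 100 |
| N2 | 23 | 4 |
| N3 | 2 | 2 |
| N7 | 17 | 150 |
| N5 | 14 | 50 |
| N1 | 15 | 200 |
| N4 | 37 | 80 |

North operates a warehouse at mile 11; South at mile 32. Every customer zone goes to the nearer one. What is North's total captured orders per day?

The indifferent point is the midpoint (11+32)/2 = 21.5; customer zones left of it (closer to North at 11) go to North, those right go to South.
  N3 at 2 (w=2) → North
  N6 at 5 (w=100) → North
  N5 at 14 (w=50) → North
  N1 at 15 (w=200) → North
  N7 at 17 (w=150) → North
  N2 at 23 (w=4) → South
  N8 at 36 (w=250) → South
  N4 at 37 (w=80) → South
North captures 502; South captures 334.

502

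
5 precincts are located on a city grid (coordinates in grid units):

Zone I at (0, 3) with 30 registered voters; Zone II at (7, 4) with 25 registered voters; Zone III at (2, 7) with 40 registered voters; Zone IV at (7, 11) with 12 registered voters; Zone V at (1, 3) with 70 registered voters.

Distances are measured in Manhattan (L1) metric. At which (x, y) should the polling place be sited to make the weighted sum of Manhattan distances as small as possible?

(1, 3)

Manhattan distance separates: Σwᵢ(|x−xᵢ|+|y−yᵢ|) = Σwᵢ|x−xᵢ| + Σwᵢ|y−yᵢ|, so x and y are optimised independently as 1-D weighted medians.
Total weight W = 177; half = 88.5.
x-coordinate, sorted with cumulative weight:
  x=0 (Zone I, w=30) cum 30
  x=1 (Zone V, w=70) cum 100  ← median
  x=2 (Zone III, w=40) cum 140
  x=7 (Zone II, w=25) cum 165
  x=7 (Zone IV, w=12) cum 177
⇒ x* = 1
y-coordinate, sorted with cumulative weight:
  y=3 (Zone I, w=30) cum 30
  y=3 (Zone V, w=70) cum 100  ← median
  y=4 (Zone II, w=25) cum 125
  y=7 (Zone III, w=40) cum 165
  y=11 (Zone IV, w=12) cum 177
⇒ y* = 3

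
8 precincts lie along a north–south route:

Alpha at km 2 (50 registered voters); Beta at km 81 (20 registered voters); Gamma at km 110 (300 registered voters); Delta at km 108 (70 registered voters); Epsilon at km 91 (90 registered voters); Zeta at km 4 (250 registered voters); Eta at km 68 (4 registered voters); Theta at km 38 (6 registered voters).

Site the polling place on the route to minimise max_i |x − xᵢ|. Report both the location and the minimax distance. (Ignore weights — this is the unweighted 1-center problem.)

The 1-center on a line is the midpoint of the two extreme points: leftmost at 2, rightmost at 110.
Optimal location = (2 + 110)/2 = 56; maximum distance = (110 − 2)/2 = 54.

location 56, max distance 54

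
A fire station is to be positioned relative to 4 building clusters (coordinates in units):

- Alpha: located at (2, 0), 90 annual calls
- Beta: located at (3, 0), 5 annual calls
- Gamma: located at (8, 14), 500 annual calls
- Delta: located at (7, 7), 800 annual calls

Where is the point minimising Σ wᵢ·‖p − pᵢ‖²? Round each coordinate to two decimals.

The minimiser of Σwᵢ‖p−pᵢ‖² is the weighted centroid p* = (Σwᵢpᵢ)/(Σwᵢ).
Σwᵢ = 1395.
Σwᵢxᵢ = 90·2 + 5·3 + 500·8 + 800·7 = 9795.
Σwᵢyᵢ = 90·0 + 5·0 + 500·14 + 800·7 = 12600.
x* = 9795/1395 = 7.02, y* = 12600/1395 = 9.03.

(7.02, 9.03)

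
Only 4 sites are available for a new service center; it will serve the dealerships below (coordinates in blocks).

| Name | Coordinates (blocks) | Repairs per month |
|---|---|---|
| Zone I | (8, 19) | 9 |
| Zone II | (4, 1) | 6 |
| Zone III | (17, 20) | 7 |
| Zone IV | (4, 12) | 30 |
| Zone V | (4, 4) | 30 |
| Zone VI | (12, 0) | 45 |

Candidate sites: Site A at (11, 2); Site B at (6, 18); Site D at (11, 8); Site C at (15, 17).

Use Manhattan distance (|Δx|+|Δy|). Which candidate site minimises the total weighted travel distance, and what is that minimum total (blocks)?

Total weighted distance at each candidate:
  Site A (11, 2): total = 1311
  Site B (6, 18): total = 2032
  Site D (11, 8): total = 1401
  Site C (15, 17): total = 2378
Minimum is at Site A with total 1311 blocks.

Site A, total 1311 blocks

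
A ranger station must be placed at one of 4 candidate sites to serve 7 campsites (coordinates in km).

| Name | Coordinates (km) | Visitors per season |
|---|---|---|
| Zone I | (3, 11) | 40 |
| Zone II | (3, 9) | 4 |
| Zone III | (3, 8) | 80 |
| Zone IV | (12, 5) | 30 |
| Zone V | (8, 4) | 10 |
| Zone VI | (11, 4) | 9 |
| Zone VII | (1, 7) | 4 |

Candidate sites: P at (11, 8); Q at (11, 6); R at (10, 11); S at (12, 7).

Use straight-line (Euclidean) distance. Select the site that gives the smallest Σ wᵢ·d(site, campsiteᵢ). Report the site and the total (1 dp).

Total weighted distance at each candidate:
  P (11, 8): total = 1235.1
  Q (11, 6): total = 1207.9
  R (10, 11): total = 1284.0
  S (12, 7): total = 1337.7
Minimum is at Q with total 1207.9 km.

Q, total 1207.9 km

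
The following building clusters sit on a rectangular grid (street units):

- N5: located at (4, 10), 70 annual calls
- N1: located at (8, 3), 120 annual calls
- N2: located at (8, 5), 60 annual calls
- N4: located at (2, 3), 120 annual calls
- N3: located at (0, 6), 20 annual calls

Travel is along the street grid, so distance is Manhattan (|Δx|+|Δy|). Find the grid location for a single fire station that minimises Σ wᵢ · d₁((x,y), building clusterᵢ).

(4, 3)

Manhattan distance separates: Σwᵢ(|x−xᵢ|+|y−yᵢ|) = Σwᵢ|x−xᵢ| + Σwᵢ|y−yᵢ|, so x and y are optimised independently as 1-D weighted medians.
Total weight W = 390; half = 195.
x-coordinate, sorted with cumulative weight:
  x=0 (N3, w=20) cum 20
  x=2 (N4, w=120) cum 140
  x=4 (N5, w=70) cum 210  ← median
  x=8 (N1, w=120) cum 330
  x=8 (N2, w=60) cum 390
⇒ x* = 4
y-coordinate, sorted with cumulative weight:
  y=3 (N1, w=120) cum 120
  y=3 (N4, w=120) cum 240  ← median
  y=5 (N2, w=60) cum 300
  y=6 (N3, w=20) cum 320
  y=10 (N5, w=70) cum 390
⇒ y* = 3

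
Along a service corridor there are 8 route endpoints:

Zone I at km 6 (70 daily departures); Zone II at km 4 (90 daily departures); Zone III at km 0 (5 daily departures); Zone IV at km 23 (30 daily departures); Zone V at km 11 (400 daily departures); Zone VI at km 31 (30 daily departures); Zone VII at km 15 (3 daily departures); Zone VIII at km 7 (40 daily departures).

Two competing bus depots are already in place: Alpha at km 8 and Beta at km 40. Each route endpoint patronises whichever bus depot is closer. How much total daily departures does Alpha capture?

The indifferent point is the midpoint (8+40)/2 = 24; route endpoints left of it (closer to Alpha at 8) go to Alpha, those right go to Beta.
  Zone III at 0 (w=5) → Alpha
  Zone II at 4 (w=90) → Alpha
  Zone I at 6 (w=70) → Alpha
  Zone VIII at 7 (w=40) → Alpha
  Zone V at 11 (w=400) → Alpha
  Zone VII at 15 (w=3) → Alpha
  Zone IV at 23 (w=30) → Alpha
  Zone VI at 31 (w=30) → Beta
Alpha captures 638; Beta captures 30.

638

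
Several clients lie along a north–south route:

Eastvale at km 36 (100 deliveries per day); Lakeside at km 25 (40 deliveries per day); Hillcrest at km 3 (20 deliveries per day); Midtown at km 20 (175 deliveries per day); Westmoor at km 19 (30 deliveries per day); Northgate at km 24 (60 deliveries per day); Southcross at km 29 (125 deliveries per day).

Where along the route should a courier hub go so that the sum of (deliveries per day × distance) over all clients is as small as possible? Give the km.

For a sum of weighted absolute distances on a line, the optimum is the weighted median (not the mean). Total weight W = 550; half-weight = 275.
Sort by position and accumulate weight:
  km 3 (Hillcrest, w=20) → cum 20
  km 19 (Westmoor, w=30) → cum 50
  km 20 (Midtown, w=175) → cum 225
  km 24 (Northgate, w=60) → cum 285  ≥ 275 → median here
  km 25 (Lakeside, w=40) → cum 325
  km 29 (Southcross, w=125) → cum 450
  km 36 (Eastvale, w=100) → cum 550
Optimal location: km 24.

x = 24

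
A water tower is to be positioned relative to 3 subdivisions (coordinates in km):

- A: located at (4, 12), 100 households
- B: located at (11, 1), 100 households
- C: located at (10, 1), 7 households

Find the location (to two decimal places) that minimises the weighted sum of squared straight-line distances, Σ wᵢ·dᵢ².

(7.58, 6.31)

The minimiser of Σwᵢ‖p−pᵢ‖² is the weighted centroid p* = (Σwᵢpᵢ)/(Σwᵢ).
Σwᵢ = 207.
Σwᵢxᵢ = 100·4 + 100·11 + 7·10 = 1570.
Σwᵢyᵢ = 100·12 + 100·1 + 7·1 = 1307.
x* = 1570/207 = 7.58, y* = 1307/207 = 6.31.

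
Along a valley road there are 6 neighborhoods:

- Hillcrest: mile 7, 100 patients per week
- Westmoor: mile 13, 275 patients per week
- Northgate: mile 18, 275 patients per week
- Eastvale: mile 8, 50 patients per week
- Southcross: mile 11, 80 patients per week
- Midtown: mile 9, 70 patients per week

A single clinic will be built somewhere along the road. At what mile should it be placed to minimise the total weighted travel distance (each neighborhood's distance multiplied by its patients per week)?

For a sum of weighted absolute distances on a line, the optimum is the weighted median (not the mean). Total weight W = 850; half-weight = 425.
Sort by position and accumulate weight:
  mile 7 (Hillcrest, w=100) → cum 100
  mile 8 (Eastvale, w=50) → cum 150
  mile 9 (Midtown, w=70) → cum 220
  mile 11 (Southcross, w=80) → cum 300
  mile 13 (Westmoor, w=275) → cum 575  ≥ 425 → median here
  mile 18 (Northgate, w=275) → cum 850
Optimal location: mile 13.

x = 13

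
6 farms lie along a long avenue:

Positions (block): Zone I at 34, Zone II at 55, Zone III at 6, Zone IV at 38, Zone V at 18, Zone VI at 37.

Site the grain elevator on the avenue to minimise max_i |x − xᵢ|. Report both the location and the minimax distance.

location 30.5, max distance 24.5

The 1-center on a line is the midpoint of the two extreme points: leftmost at 6, rightmost at 55.
Optimal location = (6 + 55)/2 = 30.5; maximum distance = (55 − 6)/2 = 24.5.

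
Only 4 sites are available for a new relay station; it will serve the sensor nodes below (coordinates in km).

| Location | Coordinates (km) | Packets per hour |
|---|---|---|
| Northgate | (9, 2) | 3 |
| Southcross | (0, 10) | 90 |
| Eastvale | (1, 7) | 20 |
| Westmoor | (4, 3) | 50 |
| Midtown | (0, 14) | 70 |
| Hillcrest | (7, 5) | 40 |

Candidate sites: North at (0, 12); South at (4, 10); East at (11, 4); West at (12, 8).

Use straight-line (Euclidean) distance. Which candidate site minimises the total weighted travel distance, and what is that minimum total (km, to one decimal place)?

North, total 1350.8 km

Total weighted distance at each candidate:
  North (0, 12): total = 1350.8
  South (4, 10): total = 1452.4
  East (11, 4): total = 2904.1
  West (12, 8): total = 2980.0
Minimum is at North with total 1350.8 km.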